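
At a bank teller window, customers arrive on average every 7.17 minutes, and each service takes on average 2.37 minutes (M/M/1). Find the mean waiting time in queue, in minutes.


λ = 60/7.17 = 8.3682 /hr
μ = 60/2.37 = 25.3165 /hr
ρ = λ/μ = 8.3682/25.3165 = 0.3305
Wq = ρ/(μ−λ) = 0.3305/(25.3165−8.3682) = 0.01950 hr
In minutes: 0.01950·60 = 1.170 min

Final: 1.170 min


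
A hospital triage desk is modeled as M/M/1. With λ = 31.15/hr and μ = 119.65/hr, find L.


ρ = λ/μ = 31.15/119.65 = 0.2603
L = ρ/(1−ρ) = 0.2603/(1 − 0.2603) = 0.2603/0.7397 = 0.3520

Final: 0.3520


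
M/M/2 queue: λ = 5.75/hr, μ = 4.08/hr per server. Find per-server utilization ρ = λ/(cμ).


ρ = λ/(cμ) = 5.75/(2·4.08) = 5.75/8.16 = 0.7047

Final: 0.7047


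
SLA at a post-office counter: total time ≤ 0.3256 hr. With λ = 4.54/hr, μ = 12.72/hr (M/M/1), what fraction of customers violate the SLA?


W ~ Exponential(μ−λ) for M/M/1.
μ − λ = 12.72 − 4.54 = 8.1800
P(W > t) = e^{−(μ−λ)t} = e^{−2.6634} = 0.069710

Final: 0.069710


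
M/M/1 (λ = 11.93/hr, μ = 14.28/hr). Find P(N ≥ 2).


ρ = 11.93/14.28 = 0.8354
P(N ≥ n) = ρ^n = 0.8354^2 = 0.697950

Final: 0.697950


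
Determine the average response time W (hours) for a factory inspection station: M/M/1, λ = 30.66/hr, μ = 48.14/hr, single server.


W = 1/(μ−λ) = 1/(48.14 − 30.66) = 1/17.48 = 0.05721 hr

Final: 0.05721 hr


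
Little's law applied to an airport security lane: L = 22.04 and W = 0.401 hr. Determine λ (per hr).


λ = L/W = 22.04/0.401 = 54.9626 /hr

Final: 54.9626 /hr


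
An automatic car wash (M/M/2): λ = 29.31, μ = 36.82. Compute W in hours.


a = 0.7960; ρ = 0.3980; P₀ = 0.430597
Lq = P₀·a^c·ρ/(c!(1−ρ)²) = 0.14984
Wq = Lq/λ = 0.14984/29.31 = 0.005112 hr
W = Wq + 1/μ = 0.005112 + 0.02716 = 0.03227 hr

Final: 0.03227 hr


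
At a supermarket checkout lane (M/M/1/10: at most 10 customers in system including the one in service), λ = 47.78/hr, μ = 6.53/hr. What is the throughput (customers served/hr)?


ρ = 7.3170; P_K = (1−ρ)ρ^10/(1−ρ^11) = 0.863332
λ_eff = λ(1 − P_K) = 47.78·(1 − 0.863332) = 47.78·0.136668 = 6.5300 /hr

Final: 6.5300 /hr


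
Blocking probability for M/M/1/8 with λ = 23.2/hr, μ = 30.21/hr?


ρ = λ/μ = 23.2/30.21 = 0.7680
P_K = (1−ρ)ρ^K/(1−ρ^(K+1)) = (0.2320·0.120976)/(1 − 0.092904)
= 0.028071/0.907096 = 0.030947

Final: 0.030947


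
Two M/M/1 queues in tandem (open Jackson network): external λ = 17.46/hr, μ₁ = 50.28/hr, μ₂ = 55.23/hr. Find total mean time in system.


Each node sees arrival rate λ = 17.46/hr (tandem ⇒ throughput preserved).
W₁ = 1/(μ₁−λ) = 1/(50.28−17.46) = 0.03047 hr
W₂ = 1/(μ₂−λ) = 1/(55.23−17.46) = 0.02648 hr
W_total = W₁ + W₂ = 0.03047 + 0.02648 = 0.05695 hr

Final: 0.05695 hr


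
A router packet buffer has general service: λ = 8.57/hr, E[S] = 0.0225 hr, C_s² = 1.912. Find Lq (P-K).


ρ = λ·E[S] = 8.57·0.0225 = 0.1928
Lq = ρ²(1+C_s²)/(2(1−ρ)) = 0.03718·(1+1.912)/(2·0.8072)
= 0.03718·2.9120/1.6143 = 0.06707

Final: 0.06707


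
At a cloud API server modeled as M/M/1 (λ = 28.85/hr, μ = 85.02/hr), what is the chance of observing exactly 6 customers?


ρ = 28.85/85.02 = 0.3393
P_n = (1−ρ)·ρ^n = (1 − 0.3393)·0.3393^6 = 0.6607·0.001527 = 0.001009

Final: 0.001009


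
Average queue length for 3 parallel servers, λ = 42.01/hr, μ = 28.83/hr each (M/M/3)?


a = λ/μ = 1.4572; ρ = a/3 = 0.4857
P₀ = 0.221164
Lq = P₀·a^c·ρ / (c!·(1−ρ)²) = 0.221164·3.09403·0.4857/(6·0.26448)
= 0.20945

Final: 0.20945


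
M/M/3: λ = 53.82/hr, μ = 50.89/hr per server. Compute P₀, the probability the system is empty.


a = λ/μ = 53.82/50.89 = 1.0576; ρ = a/c = 0.3525
Σ_{k=0}^{2} a^k/k! (terms k=0..2) = 1.00000 + 1.05758 + 0.55923 = 2.61681
Tail: a^3/(3!(1−ρ)) = 1.18286/(6·0.6475) = 0.30448
P₀ = 1/(2.61681 + 0.30448) = 1/2.92129 = 0.342315

Final: 0.342315


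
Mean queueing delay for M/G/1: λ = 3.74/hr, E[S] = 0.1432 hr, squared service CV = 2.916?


ρ = λ·E[S] = 3.74·0.1432 = 0.5356
E[S²] = E[S]²(1+C_s²) = 0.1432²·(1+2.916) = 0.080302
Wq = λ·E[S²]/(2(1−ρ)) = 3.74·0.080302/(2·0.4644) = 0.32333 hr

Final: 0.32333 hr


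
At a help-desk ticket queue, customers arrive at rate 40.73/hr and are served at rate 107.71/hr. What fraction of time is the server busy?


ρ = λ/μ = 40.73/107.71 = 0.3781

Final: 0.3781


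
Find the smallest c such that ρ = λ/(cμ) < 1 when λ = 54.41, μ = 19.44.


Stability requires cμ > λ ⇔ c > λ/μ.
λ/μ = 54.41/19.44 = 2.7989
Minimum integer c = ⌊2.7989⌋ + 1 = 3
Check: 3·19.44 = 58.32 > 54.41, while 2·19.44 = 38.88 ≤ 54.41

Final: 3 servers


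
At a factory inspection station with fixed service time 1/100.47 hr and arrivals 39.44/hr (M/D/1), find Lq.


ρ = 39.44/100.47 = 0.3926
M/D/1: Lq = ρ²/(2(1−ρ)) = 0.1541/(2·0.6074) = 0.12684

Final: 0.12684


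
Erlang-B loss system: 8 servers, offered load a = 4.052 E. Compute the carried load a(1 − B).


B(8,4.052) = 0.032074 (Erlang-B)
Carried load = a(1 − B) = 4.052·(1 − 0.032074) = 4.052·0.967926 = 3.9220 E

Final: 3.9220 Erlangs


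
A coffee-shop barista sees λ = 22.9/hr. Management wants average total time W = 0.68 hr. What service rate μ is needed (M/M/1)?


W = 1/(μ−λ) ⇒ μ − λ = 1/W = 1/0.68 = 1.4706
μ = λ + 1/W = 22.9 + 1.4706 = 24.3706 per hr

Final: 24.3706 /hr


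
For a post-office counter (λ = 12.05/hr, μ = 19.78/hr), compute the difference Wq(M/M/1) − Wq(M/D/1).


ρ = 12.05/19.78 = 0.6092
Wq(M/M/1) = ρ/(μ−λ) = 0.6092/7.73 = 0.07881 hr
Wq(M/D/1) = ρ/(2(μ−λ)) = 0.03940 hr
Savings = 0.07881 − 0.03940 = 0.03940 hr

Final: 0.03940 hr


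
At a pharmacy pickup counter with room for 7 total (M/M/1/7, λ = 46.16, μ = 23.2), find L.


ρ = 46.16/23.2 = 1.9897
L = ρ[1 − (K+1)ρ^K + Kρ^(K+1)] / [(1−ρ)(1−ρ^(K+1))]
Numerator: 1.9897·(1 − 8·123.436815 + 7·245.596697) = 1457.785250
Denominator: (-0.9897)·(-244.596697) = 242.066387
L = 1457.785250/242.066387 = 6.0223

Final: 6.0223


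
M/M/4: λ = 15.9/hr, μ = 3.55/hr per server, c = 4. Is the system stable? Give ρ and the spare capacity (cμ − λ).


Total capacity cμ = 4·3.55 = 14.20/hr
ρ = λ/(cμ) = 15.9/14.20 = 1.1197
Stable ⇔ ρ < 1: NO
Spare capacity = cμ − λ = 14.20 − 15.9 = -1.70/hr

Final: ρ = 1.1197; unstable; margin = -1.70/hr


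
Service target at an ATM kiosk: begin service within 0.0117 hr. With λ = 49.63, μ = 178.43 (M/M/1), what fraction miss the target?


ρ = 49.63/178.43 = 0.2781
P(Wq > t) = ρ·e^{−(μ−λ)t} = 0.2781·e^{−1.5070}
= 0.2781·0.221583 = 0.061633

Final: 0.061633


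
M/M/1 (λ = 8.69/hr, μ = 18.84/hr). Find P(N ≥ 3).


ρ = 8.69/18.84 = 0.4613
P(N ≥ n) = ρ^n = 0.4613^3 = 0.098133

Final: 0.098133


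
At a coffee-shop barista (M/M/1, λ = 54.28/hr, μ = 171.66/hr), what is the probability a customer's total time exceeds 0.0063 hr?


W ~ Exponential(μ−λ) for M/M/1.
μ − λ = 171.66 − 54.28 = 117.3800
P(W > t) = e^{−(μ−λ)t} = e^{−0.7395} = 0.477355

Final: 0.477355


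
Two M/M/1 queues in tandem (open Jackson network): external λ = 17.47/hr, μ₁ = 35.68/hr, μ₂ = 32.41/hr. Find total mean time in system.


Each node sees arrival rate λ = 17.47/hr (tandem ⇒ throughput preserved).
W₁ = 1/(μ₁−λ) = 1/(35.68−17.47) = 0.05491 hr
W₂ = 1/(μ₂−λ) = 1/(32.41−17.47) = 0.06693 hr
W_total = W₁ + W₂ = 0.05491 + 0.06693 = 0.12185 hr

Final: 0.12185 hr


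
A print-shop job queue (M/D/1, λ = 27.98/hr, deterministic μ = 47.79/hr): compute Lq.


ρ = 27.98/47.79 = 0.5855
M/D/1: Lq = ρ²/(2(1−ρ)) = 0.3428/(2·0.4145) = 0.41347

Final: 0.41347


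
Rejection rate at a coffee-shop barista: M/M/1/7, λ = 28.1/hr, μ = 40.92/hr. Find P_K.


ρ = λ/μ = 28.1/40.92 = 0.6867
P_K = (1−ρ)ρ^K/(1−ρ^(K+1)) = (0.3133·0.072010)/(1 − 0.049450)
= 0.022560/0.950550 = 0.023734

Final: 0.023734


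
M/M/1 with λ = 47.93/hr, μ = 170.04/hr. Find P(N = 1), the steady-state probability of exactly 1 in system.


ρ = 47.93/170.04 = 0.2819
P_n = (1−ρ)·ρ^n = (1 − 0.2819)·0.2819^1 = 0.7181·0.281875 = 0.202421

Final: 0.202421


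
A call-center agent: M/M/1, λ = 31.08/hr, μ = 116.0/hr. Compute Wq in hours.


ρ = 31.08/116.0 = 0.2679
Wq = ρ/(μ−λ) = 0.2679/(116.0 − 31.08) = 0.2679/84.92 = 0.003155 hr

Final: 0.003155 hr


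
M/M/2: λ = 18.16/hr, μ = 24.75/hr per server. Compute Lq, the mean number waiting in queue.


a = λ/μ = 0.7337; ρ = a/2 = 0.3669
P₀ = 0.463198
Lq = P₀·a^c·ρ / (c!·(1−ρ)²) = 0.463198·0.53837·0.3669/(2·0.40086)
= 0.11411

Final: 0.11411


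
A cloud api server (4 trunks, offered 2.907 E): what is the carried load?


B(4,2.907) = 0.195732 (Erlang-B)
Carried load = a(1 − B) = 2.907·(1 − 0.195732) = 2.907·0.804268 = 2.3380 E

Final: 2.3380 Erlangs


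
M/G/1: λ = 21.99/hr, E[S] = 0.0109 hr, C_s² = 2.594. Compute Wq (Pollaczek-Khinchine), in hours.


ρ = λ·E[S] = 21.99·0.0109 = 0.2397
E[S²] = E[S]²(1+C_s²) = 0.0109²·(1+2.594) = 0.0004270
Wq = λ·E[S²]/(2(1−ρ)) = 21.99·0.0004270/(2·0.7603) = 0.006175 hr

Final: 0.006175 hr


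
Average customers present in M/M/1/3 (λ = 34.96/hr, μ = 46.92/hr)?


ρ = 34.96/46.92 = 0.7451
L = ρ[1 − (K+1)ρ^K + Kρ^(K+1)] / [(1−ρ)(1−ρ^(K+1))]
Numerator: 0.7451·(1 − 4·0.413657 + 3·0.308215) = 0.201189
Denominator: (0.2549)·(0.691785) = 0.176337
L = 0.201189/0.176337 = 1.1409

Final: 1.1409


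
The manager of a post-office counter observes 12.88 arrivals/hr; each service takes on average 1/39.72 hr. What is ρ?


ρ = λ/μ = 12.88/39.72 = 0.3243

Final: 0.3243


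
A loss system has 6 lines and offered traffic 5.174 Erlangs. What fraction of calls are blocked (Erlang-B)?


B(c,a) = (a^c/c!) / Σ_{k=0}^{c} a^k/k!
a^6/6! = 26.645633
Σ terms (k=0..6): 1.00000 + 5.17400 + 13.38514 + 23.08490 + 29.86032 + 30.89946 + 26.64563 = 130.049452
B = 26.645633/130.049452 = 0.204888

Final: 0.204888


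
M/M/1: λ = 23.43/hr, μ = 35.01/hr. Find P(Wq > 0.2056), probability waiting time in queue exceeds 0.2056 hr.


ρ = 23.43/35.01 = 0.6692
P(Wq > t) = ρ·e^{−(μ−λ)t} = 0.6692·e^{−2.3808}
= 0.6692·0.092472 = 0.061886

Final: 0.061886


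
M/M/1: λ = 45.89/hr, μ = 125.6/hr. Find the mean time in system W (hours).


W = 1/(μ−λ) = 1/(125.6 − 45.89) = 1/79.71 = 0.01255 hr

Final: 0.01255 hr


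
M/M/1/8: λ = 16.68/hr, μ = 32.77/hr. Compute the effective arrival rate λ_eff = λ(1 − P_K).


ρ = 0.5090; P_K = (1−ρ)ρ^8/(1−ρ^9) = 0.002217
λ_eff = λ(1 − P_K) = 16.68·(1 − 0.002217) = 16.68·0.997783 = 16.6430 /hr

Final: 16.6430 /hr


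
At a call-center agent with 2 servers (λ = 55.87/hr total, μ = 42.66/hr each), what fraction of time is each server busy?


ρ = λ/(cμ) = 55.87/(2·42.66) = 55.87/85.32 = 0.6548

Final: 0.6548


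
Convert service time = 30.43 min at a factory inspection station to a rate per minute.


μ = 1/(service time) in consistent units.
1 minute = 1 min, so μ = 1/30.43 = 0.03286 per minute

Final: 0.03286 /min


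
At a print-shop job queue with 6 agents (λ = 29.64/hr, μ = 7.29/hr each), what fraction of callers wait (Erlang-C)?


a = λ/μ = 4.0658; ρ = a/6 = 0.6776
P₀ = 0.015470 (from M/M/c formula)
C(c,a) = [a^c/(c!(1−ρ))]·P₀ = [4517.56100/(720·0.3224)]·0.015470
= 19.46396·0.015470 = 0.301098

Final: 0.301098


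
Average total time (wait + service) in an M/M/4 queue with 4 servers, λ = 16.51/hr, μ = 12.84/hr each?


a = 1.2858; ρ = 0.3215; P₀ = 0.275128
Lq = P₀·a^c·ρ/(c!(1−ρ)²) = 0.02188
Wq = Lq/λ = 0.02188/16.51 = 0.001325 hr
W = Wq + 1/μ = 0.001325 + 0.07788 = 0.07921 hr

Final: 0.07921 hr


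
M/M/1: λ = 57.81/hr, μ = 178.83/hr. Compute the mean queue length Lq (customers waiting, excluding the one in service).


ρ = 57.81/178.83 = 0.3233
Lq = ρ²/(1−ρ) = 0.1045/0.6767 = 0.1544

Final: 0.1544


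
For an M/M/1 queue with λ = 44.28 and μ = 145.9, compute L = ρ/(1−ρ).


ρ = λ/μ = 44.28/145.9 = 0.3035
L = ρ/(1−ρ) = 0.3035/(1 − 0.3035) = 0.3035/0.6965 = 0.4357

Final: 0.4357


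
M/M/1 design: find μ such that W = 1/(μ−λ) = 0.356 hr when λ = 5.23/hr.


W = 1/(μ−λ) ⇒ μ − λ = 1/W = 1/0.356 = 2.8090
μ = λ + 1/W = 5.23 + 2.8090 = 8.0390 per hr

Final: 8.0390 /hr


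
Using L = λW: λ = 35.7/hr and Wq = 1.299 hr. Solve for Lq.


Lq = λWq = 35.7·1.299 = 46.3743

Final: 46.3743


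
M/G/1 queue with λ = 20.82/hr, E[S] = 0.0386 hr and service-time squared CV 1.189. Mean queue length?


ρ = λ·E[S] = 20.82·0.0386 = 0.8037
Lq = ρ²(1+C_s²)/(2(1−ρ)) = 0.6459·(1+1.189)/(2·0.1963)
= 0.6459·2.1890/0.3927 = 3.60019

Final: 3.60019


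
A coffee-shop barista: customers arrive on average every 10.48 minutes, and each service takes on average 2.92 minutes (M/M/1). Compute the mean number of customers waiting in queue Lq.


λ = 60/10.48 = 5.7252 /hr
μ = 60/2.92 = 20.5479 /hr
ρ = λ/μ = 5.7252/20.5479 = 0.2786
Lq = ρ²/(1−ρ) = 0.07763/0.7214 = 0.1076

Final: 0.1076


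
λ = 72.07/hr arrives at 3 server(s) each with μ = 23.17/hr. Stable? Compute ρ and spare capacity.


Total capacity cμ = 3·23.17 = 69.51/hr
ρ = λ/(cμ) = 72.07/69.51 = 1.0368
Stable ⇔ ρ < 1: NO
Spare capacity = cμ − λ = 69.51 − 72.07 = -2.56/hr

Final: ρ = 1.0368; unstable; margin = -2.56/hr


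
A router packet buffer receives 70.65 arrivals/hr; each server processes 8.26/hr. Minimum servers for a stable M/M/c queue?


Stability requires cμ > λ ⇔ c > λ/μ.
λ/μ = 70.65/8.26 = 8.5533
Minimum integer c = ⌊8.5533⌋ + 1 = 9
Check: 9·8.26 = 74.34 > 70.65, while 8·8.26 = 66.08 ≤ 70.65

Final: 9 servers


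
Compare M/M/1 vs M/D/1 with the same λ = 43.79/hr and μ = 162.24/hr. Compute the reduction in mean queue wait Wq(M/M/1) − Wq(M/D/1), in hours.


ρ = 43.79/162.24 = 0.2699
Wq(M/M/1) = ρ/(μ−λ) = 0.2699/118.45 = 0.002279 hr
Wq(M/D/1) = ρ/(2(μ−λ)) = 0.001139 hr
Savings = 0.002279 − 0.001139 = 0.001139 hr

Final: 0.001139 hr


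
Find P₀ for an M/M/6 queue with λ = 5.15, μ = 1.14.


a = λ/μ = 5.15/1.14 = 4.5175; ρ = a/c = 0.7529
Σ_{k=0}^{5} a^k/k! (terms k=0..5) = 1.00000 + 4.51754 + 10.20410 + 15.36582 + 17.35395 + 15.67944 = 64.12086
Tail: a^6/(6!(1−ρ)) = 8499.90881/(720·0.2471) = 47.78055
P₀ = 1/(64.12086 + 47.78055) = 1/111.90141 = 0.008936

Final: 0.008936


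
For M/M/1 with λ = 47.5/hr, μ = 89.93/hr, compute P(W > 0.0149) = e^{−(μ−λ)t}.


W ~ Exponential(μ−λ) for M/M/1.
μ − λ = 89.93 − 47.5 = 42.4300
P(W > t) = e^{−(μ−λ)t} = e^{−0.6322} = 0.531418

Final: 0.531418


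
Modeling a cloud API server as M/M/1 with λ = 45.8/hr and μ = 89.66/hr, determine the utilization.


ρ = λ/μ = 45.8/89.66 = 0.5108

Final: 0.5108


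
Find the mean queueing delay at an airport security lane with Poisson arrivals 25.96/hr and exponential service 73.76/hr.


ρ = 25.96/73.76 = 0.3520
Wq = ρ/(μ−λ) = 0.3520/(73.76 − 25.96) = 0.3520/47.80 = 0.007363 hr

Final: 0.007363 hr


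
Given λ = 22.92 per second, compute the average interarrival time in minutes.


Mean interarrival time = 1/λ = 1/22.92 second = 0.04363 second
In minutes: 0.04363 × 0.0166667 = 0.0007272 min

Final: 0.0007272 min


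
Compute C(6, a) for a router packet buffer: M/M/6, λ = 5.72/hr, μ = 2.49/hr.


a = λ/μ = 2.2972; ρ = a/6 = 0.3829
P₀ = 0.100198 (from M/M/c formula)
C(c,a) = [a^c/(c!(1−ρ))]·P₀ = [146.95355/(720·0.6171)]·0.100198
= 0.33073·0.100198 = 0.033138

Final: 0.033138


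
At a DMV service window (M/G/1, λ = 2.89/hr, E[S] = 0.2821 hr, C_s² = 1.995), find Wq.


ρ = λ·E[S] = 2.89·0.2821 = 0.8153
E[S²] = E[S]²(1+C_s²) = 0.2821²·(1+1.995) = 0.238343
Wq = λ·E[S²]/(2(1−ρ)) = 2.89·0.238343/(2·0.1847) = 1.86437 hr

Final: 1.86437 hr


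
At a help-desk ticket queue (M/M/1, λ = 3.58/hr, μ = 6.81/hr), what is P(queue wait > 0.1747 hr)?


ρ = 3.58/6.81 = 0.5257
P(Wq > t) = ρ·e^{−(μ−λ)t} = 0.5257·e^{−0.5643}
= 0.5257·0.568769 = 0.299000

Final: 0.299000


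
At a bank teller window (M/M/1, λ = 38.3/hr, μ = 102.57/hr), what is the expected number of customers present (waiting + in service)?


ρ = λ/μ = 38.3/102.57 = 0.3734
L = ρ/(1−ρ) = 0.3734/(1 − 0.3734) = 0.3734/0.6266 = 0.5959

Final: 0.5959


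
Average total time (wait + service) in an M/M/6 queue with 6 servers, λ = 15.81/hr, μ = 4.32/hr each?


a = 3.6597; ρ = 0.6100; P₀ = 0.024374
Lq = P₀·a^c·ρ/(c!(1−ρ)²) = 0.32610
Wq = Lq/λ = 0.32610/15.81 = 0.02063 hr
W = Wq + 1/μ = 0.02063 + 0.23148 = 0.25211 hr

Final: 0.25211 hr


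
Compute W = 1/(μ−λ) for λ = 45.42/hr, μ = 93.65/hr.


W = 1/(μ−λ) = 1/(93.65 − 45.42) = 1/48.23 = 0.02073 hr

Final: 0.02073 hr


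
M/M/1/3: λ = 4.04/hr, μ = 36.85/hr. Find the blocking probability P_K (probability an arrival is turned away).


ρ = λ/μ = 4.04/36.85 = 0.1096
P_K = (1−ρ)ρ^K/(1−ρ^(K+1)) = (0.8904·0.001318)/(1 − 0.0001445)
= 0.001173/0.999856 = 0.001173

Final: 0.001173


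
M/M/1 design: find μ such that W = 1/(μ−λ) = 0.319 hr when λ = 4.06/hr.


W = 1/(μ−λ) ⇒ μ − λ = 1/W = 1/0.319 = 3.1348
μ = λ + 1/W = 4.06 + 3.1348 = 7.1948 per hr

Final: 7.1948 /hr


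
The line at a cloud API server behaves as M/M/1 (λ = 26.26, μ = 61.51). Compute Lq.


ρ = 26.26/61.51 = 0.4269
Lq = ρ²/(1−ρ) = 0.1823/0.5731 = 0.3180

Final: 0.3180


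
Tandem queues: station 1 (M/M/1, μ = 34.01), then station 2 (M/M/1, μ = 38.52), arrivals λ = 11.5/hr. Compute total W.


Each node sees arrival rate λ = 11.5/hr (tandem ⇒ throughput preserved).
W₁ = 1/(μ₁−λ) = 1/(34.01−11.5) = 0.04442 hr
W₂ = 1/(μ₂−λ) = 1/(38.52−11.5) = 0.03701 hr
W_total = W₁ + W₂ = 0.04442 + 0.03701 = 0.08143 hr

Final: 0.08143 hr


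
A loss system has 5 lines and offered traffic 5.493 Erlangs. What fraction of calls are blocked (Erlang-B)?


B(c,a) = (a^c/c!) / Σ_{k=0}^{c} a^k/k!
a^5/5! = 41.674150
Σ terms (k=0..5): 1.00000 + 5.49300 + 15.08652 + 27.62343 + 37.93387 + 41.67415 = 128.810971
B = 41.674150/128.810971 = 0.323530

Final: 0.323530


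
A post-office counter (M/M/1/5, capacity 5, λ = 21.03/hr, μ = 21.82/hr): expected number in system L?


ρ = 21.03/21.82 = 0.9638
L = ρ[1 − (K+1)ρ^K + Kρ^(K+1)] / [(1−ρ)(1−ρ^(K+1))]
Numerator: 0.9638·(1 − 6·0.831616 + 5·0.801507) = 0.017194
Denominator: (0.03621)·(0.198493) = 0.007187
L = 0.017194/0.007187 = 2.3925

Final: 2.3925


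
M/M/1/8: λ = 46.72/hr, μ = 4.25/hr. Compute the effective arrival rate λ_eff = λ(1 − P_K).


ρ = 10.9929; P_K = (1−ρ)ρ^8/(1−ρ^9) = 0.909033
λ_eff = λ(1 − P_K) = 46.72·(1 − 0.909033) = 46.72·0.090967 = 4.2500 /hr

Final: 4.2500 /hr


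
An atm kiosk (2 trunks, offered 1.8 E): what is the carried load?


B(2,1.8) = 0.366516 (Erlang-B)
Carried load = a(1 − B) = 1.8·(1 − 0.366516) = 1.8·0.633484 = 1.1403 E

Final: 1.1403 Erlangs


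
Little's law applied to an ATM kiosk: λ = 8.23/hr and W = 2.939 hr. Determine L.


L = λW = 8.23·2.939 = 24.1880

Final: 24.1880


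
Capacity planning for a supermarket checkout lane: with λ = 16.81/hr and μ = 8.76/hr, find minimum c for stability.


Stability requires cμ > λ ⇔ c > λ/μ.
λ/μ = 16.81/8.76 = 1.9189
Minimum integer c = ⌊1.9189⌋ + 1 = 2
Check: 2·8.76 = 17.52 > 16.81, while 1·8.76 = 8.76 ≤ 16.81

Final: 2 servers


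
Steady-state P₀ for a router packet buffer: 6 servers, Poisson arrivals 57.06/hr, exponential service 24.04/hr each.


a = λ/μ = 57.06/24.04 = 2.3735; ρ = a/c = 0.3956
Σ_{k=0}^{5} a^k/k! (terms k=0..5) = 1.00000 + 2.37354 + 2.81686 + 2.22864 + 1.32245 + 0.62778 = 10.36927
Tail: a^6/(6!(1−ρ)) = 178.80671/(720·0.6044) = 0.41088
P₀ = 1/(10.36927 + 0.41088) = 1/10.78015 = 0.092763

Final: 0.092763


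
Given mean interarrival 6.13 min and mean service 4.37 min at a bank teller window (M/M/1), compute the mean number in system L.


λ = 60/6.13 = 9.7879 /hr
μ = 60/4.37 = 13.7300 /hr
ρ = λ/μ = 9.7879/13.7300 = 0.7129
L = ρ/(1−ρ) = 0.7129/0.2871 = 2.4830

Final: 2.4830


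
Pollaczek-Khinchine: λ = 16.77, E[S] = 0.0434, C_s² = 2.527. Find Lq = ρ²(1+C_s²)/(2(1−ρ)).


ρ = λ·E[S] = 16.77·0.0434 = 0.7278
Lq = ρ²(1+C_s²)/(2(1−ρ)) = 0.5297·(1+2.527)/(2·0.2722)
= 0.5297·3.5270/0.5444 = 3.43211

Final: 3.43211


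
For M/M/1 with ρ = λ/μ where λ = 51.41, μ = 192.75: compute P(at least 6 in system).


ρ = 51.41/192.75 = 0.2667
P(N ≥ n) = ρ^n = 0.2667^6 = 0.0003600

Final: 0.0003600


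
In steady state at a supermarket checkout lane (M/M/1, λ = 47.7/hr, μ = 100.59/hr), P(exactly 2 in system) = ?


ρ = 47.7/100.59 = 0.4742
P_n = (1−ρ)·ρ^n = (1 − 0.4742)·0.4742^2 = 0.5258·0.224868 = 0.118235

Final: 0.118235


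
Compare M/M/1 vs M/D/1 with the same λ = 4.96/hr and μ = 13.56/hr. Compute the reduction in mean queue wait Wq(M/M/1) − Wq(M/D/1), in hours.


ρ = 4.96/13.56 = 0.3658
Wq(M/M/1) = ρ/(μ−λ) = 0.3658/8.60 = 0.04253 hr
Wq(M/D/1) = ρ/(2(μ−λ)) = 0.02127 hr
Savings = 0.04253 − 0.02127 = 0.02127 hr

Final: 0.02127 hr


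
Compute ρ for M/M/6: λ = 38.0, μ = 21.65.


ρ = λ/(cμ) = 38.0/(6·21.65) = 38.0/129.90 = 0.2925

Final: 0.2925


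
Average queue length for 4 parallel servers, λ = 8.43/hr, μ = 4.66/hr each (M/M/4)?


a = λ/μ = 1.8090; ρ = a/4 = 0.4523
P₀ = 0.160087
Lq = P₀·a^c·ρ / (c!·(1−ρ)²) = 0.160087·10.70944·0.4523/(24·0.30003)
= 0.10768

Final: 0.10768


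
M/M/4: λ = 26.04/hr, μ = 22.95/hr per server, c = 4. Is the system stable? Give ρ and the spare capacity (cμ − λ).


Total capacity cμ = 4·22.95 = 91.80/hr
ρ = λ/(cμ) = 26.04/91.80 = 0.2837
Stable ⇔ ρ < 1: YES
Spare capacity = cμ − λ = 91.80 − 26.04 = 65.76/hr

Final: ρ = 0.2837; stable; margin = 65.76/hr


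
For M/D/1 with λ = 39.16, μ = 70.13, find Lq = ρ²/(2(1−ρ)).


ρ = 39.16/70.13 = 0.5584
M/D/1: Lq = ρ²/(2(1−ρ)) = 0.3118/(2·0.4416) = 0.35303

Final: 0.35303


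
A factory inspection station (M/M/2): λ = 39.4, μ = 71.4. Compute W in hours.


a = 0.5518; ρ = 0.2759; P₀ = 0.567508
Lq = P₀·a^c·ρ/(c!(1−ρ)²) = 0.04547
Wq = Lq/λ = 0.04547/39.4 = 0.001154 hr
W = Wq + 1/μ = 0.001154 + 0.01401 = 0.01516 hr

Final: 0.01516 hr


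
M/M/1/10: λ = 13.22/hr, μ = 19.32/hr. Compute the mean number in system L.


ρ = 13.22/19.32 = 0.6843
L = ρ[1 − (K+1)ρ^K + Kρ^(K+1)] / [(1−ρ)(1−ρ^(K+1))]
Numerator: 0.6843·(1 − 11·0.022503 + 10·0.015398) = 0.620250
Denominator: (0.3157)·(0.984602) = 0.310873
L = 0.620250/0.310873 = 1.9952

Final: 1.9952


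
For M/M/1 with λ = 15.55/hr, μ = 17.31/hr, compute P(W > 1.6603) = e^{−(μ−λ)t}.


W ~ Exponential(μ−λ) for M/M/1.
μ − λ = 17.31 − 15.55 = 1.7600
P(W > t) = e^{−(μ−λ)t} = e^{−2.9221} = 0.053819

Final: 0.053819


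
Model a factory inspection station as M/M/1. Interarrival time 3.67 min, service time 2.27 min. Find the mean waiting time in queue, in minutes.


λ = 60/3.67 = 16.3488 /hr
μ = 60/2.27 = 26.4317 /hr
ρ = λ/μ = 16.3488/26.4317 = 0.6185
Wq = ρ/(μ−λ) = 0.6185/(26.4317−16.3488) = 0.06134 hr
In minutes: 0.06134·60 = 3.681 min

Final: 3.681 min


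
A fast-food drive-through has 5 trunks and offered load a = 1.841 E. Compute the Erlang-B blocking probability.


B(c,a) = (a^c/c!) / Σ_{k=0}^{c} a^k/k!
a^5/5! = 0.176233
Σ terms (k=0..5): 1.00000 + 1.84100 + 1.69464 + 1.03994 + 0.47863 + 0.17623 = 6.230452
B = 0.176233/6.230452 = 0.028286

Final: 0.028286


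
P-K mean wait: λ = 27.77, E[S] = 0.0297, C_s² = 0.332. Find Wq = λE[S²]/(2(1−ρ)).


ρ = λ·E[S] = 27.77·0.0297 = 0.8248
E[S²] = E[S]²(1+C_s²) = 0.0297²·(1+0.332) = 0.001175
Wq = λ·E[S²]/(2(1−ρ)) = 27.77·0.001175/(2·0.1752) = 0.09310 hr

Final: 0.09310 hr


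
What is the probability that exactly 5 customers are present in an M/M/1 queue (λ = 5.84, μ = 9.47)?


ρ = 5.84/9.47 = 0.6167
P_n = (1−ρ)·ρ^n = (1 − 0.6167)·0.6167^5 = 0.3833·0.089190 = 0.034188

Final: 0.034188


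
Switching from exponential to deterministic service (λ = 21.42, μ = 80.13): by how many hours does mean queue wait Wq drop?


ρ = 21.42/80.13 = 0.2673
Wq(M/M/1) = ρ/(μ−λ) = 0.2673/58.71 = 0.004553 hr
Wq(M/D/1) = ρ/(2(μ−λ)) = 0.002277 hr
Savings = 0.004553 − 0.002277 = 0.002277 hr

Final: 0.002277 hr


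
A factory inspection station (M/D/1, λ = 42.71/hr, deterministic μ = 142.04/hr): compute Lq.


ρ = 42.71/142.04 = 0.3007
M/D/1: Lq = ρ²/(2(1−ρ)) = 0.09041/(2·0.6993) = 0.06465

Final: 0.06465


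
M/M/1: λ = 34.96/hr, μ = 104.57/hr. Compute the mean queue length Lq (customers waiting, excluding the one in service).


ρ = 34.96/104.57 = 0.3343
Lq = ρ²/(1−ρ) = 0.1118/0.6657 = 0.1679

Final: 0.1679


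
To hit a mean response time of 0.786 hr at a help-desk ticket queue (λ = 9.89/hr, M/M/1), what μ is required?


W = 1/(μ−λ) ⇒ μ − λ = 1/W = 1/0.786 = 1.2723
μ = λ + 1/W = 9.89 + 1.2723 = 11.1623 per hr

Final: 11.1623 /hr


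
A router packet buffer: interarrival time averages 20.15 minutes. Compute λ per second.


λ = 1/(interarrival time) in consistent units.
1 second = 0.0166667 min, so λ = 0.0166667/20.15 = 0.0008271 per second

Final: 0.0008271 /sec


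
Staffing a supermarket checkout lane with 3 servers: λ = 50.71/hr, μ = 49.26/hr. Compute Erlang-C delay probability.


a = λ/μ = 1.0294; ρ = a/3 = 0.3431
P₀ = 0.352595 (from M/M/c formula)
C(c,a) = [a^c/(c!(1−ρ))]·P₀ = [1.09093/(6·0.6569)]·0.352595
= 0.27681·0.352595 = 0.097601

Final: 0.097601


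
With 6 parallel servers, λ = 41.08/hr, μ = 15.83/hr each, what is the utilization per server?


ρ = λ/(cμ) = 41.08/(6·15.83) = 41.08/94.98 = 0.4325

Final: 0.4325


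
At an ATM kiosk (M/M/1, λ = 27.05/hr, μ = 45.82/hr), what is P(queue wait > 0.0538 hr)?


ρ = 27.05/45.82 = 0.5904
P(Wq > t) = ρ·e^{−(μ−λ)t} = 0.5904·e^{−1.0098}
= 0.5904·0.364282 = 0.215055

Final: 0.215055


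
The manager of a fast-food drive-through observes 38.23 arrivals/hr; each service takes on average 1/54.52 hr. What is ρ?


ρ = λ/μ = 38.23/54.52 = 0.7012

Final: 0.7012


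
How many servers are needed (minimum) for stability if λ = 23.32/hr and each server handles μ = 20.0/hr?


Stability requires cμ > λ ⇔ c > λ/μ.
λ/μ = 23.32/20.0 = 1.1660
Minimum integer c = ⌊1.1660⌋ + 1 = 2
Check: 2·20.0 = 40.00 > 23.32, while 1·20.0 = 20.00 ≤ 23.32

Final: 2 servers


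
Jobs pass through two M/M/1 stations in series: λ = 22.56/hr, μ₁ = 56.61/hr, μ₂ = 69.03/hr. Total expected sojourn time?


Each node sees arrival rate λ = 22.56/hr (tandem ⇒ throughput preserved).
W₁ = 1/(μ₁−λ) = 1/(56.61−22.56) = 0.02937 hr
W₂ = 1/(μ₂−λ) = 1/(69.03−22.56) = 0.02152 hr
W_total = W₁ + W₂ = 0.02937 + 0.02152 = 0.05089 hr

Final: 0.05089 hr


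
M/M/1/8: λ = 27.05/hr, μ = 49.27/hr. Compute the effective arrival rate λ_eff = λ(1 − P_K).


ρ = 0.5490; P_K = (1−ρ)ρ^8/(1−ρ^9) = 0.003739
λ_eff = λ(1 − P_K) = 27.05·(1 − 0.003739) = 27.05·0.996261 = 26.9488 /hr

Final: 26.9488 /hr


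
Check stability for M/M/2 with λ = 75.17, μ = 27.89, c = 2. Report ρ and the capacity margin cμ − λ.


Total capacity cμ = 2·27.89 = 55.78/hr
ρ = λ/(cμ) = 75.17/55.78 = 1.3476
Stable ⇔ ρ < 1: NO
Spare capacity = cμ − λ = 55.78 − 75.17 = -19.39/hr

Final: ρ = 1.3476; unstable; margin = -19.39/hr


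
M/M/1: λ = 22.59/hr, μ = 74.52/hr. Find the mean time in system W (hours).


W = 1/(μ−λ) = 1/(74.52 − 22.59) = 1/51.93 = 0.01926 hr

Final: 0.01926 hr


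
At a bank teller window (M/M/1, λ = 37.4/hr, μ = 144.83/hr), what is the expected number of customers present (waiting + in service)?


ρ = λ/μ = 37.4/144.83 = 0.2582
L = ρ/(1−ρ) = 0.2582/(1 − 0.2582) = 0.2582/0.7418 = 0.3481

Final: 0.3481


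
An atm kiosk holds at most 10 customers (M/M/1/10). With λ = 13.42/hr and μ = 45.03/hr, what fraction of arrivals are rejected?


ρ = λ/μ = 13.42/45.03 = 0.2980
P_K = (1−ρ)ρ^K/(1−ρ^(K+1)) = (0.7020·0.000005527)/(1 − 0.000001647)
= 0.000003880/0.999998 = 0.000003880

Final: 0.000003880


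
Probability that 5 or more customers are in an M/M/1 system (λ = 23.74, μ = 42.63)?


ρ = 23.74/42.63 = 0.5569
P(N ≥ n) = ρ^n = 0.5569^5 = 0.053558

Final: 0.053558


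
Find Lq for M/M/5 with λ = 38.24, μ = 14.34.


a = λ/μ = 2.6667; ρ = a/5 = 0.5333
P₀ = 0.067124
Lq = P₀·a^c·ρ / (c!·(1−ρ)²) = 0.067124·134.84774·0.5333/(120·0.21778)
= 0.18473

Final: 0.18473


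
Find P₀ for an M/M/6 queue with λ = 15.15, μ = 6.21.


a = λ/μ = 15.15/6.21 = 2.4396; ρ = a/c = 0.4066
Σ_{k=0}^{5} a^k/k! (terms k=0..5) = 1.00000 + 2.43961 + 2.97586 + 2.41998 + 1.47595 + 0.72015 = 11.03156
Tail: a^6/(6!(1−ρ)) = 210.82698/(720·0.5934) = 0.49346
P₀ = 1/(11.03156 + 0.49346) = 1/11.52501 = 0.086768

Final: 0.086768


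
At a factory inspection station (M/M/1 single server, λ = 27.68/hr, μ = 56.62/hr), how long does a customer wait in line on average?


ρ = 27.68/56.62 = 0.4889
Wq = ρ/(μ−λ) = 0.4889/(56.62 − 27.68) = 0.4889/28.94 = 0.01689 hr

Final: 0.01689 hr


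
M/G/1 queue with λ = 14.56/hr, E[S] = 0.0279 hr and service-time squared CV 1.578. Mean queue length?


ρ = λ·E[S] = 14.56·0.0279 = 0.4062
Lq = ρ²(1+C_s²)/(2(1−ρ)) = 0.1650·(1+1.578)/(2·0.5938)
= 0.1650·2.5780/1.1876 = 0.35823

Final: 0.35823


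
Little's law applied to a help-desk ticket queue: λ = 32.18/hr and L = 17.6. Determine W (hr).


W = L/λ = 17.6/32.18 = 0.5469 hr

Final: 0.5469 hr


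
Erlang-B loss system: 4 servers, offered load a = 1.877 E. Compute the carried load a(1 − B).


B(4,1.877) = 0.082645 (Erlang-B)
Carried load = a(1 − B) = 1.877·(1 − 0.082645) = 1.877·0.917355 = 1.7219 E

Final: 1.7219 Erlangs


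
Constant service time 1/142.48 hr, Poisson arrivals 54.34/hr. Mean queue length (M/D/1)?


ρ = 54.34/142.48 = 0.3814
M/D/1: Lq = ρ²/(2(1−ρ)) = 0.1455/(2·0.6186) = 0.11757

Final: 0.11757


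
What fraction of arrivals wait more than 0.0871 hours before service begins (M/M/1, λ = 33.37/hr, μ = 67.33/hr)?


ρ = 33.37/67.33 = 0.4956
P(Wq > t) = ρ·e^{−(μ−λ)t} = 0.4956·e^{−2.9579}
= 0.4956·0.051927 = 0.025736

Final: 0.025736


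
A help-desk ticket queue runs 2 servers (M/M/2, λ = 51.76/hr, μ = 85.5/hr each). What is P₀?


a = λ/μ = 51.76/85.5 = 0.6054; ρ = a/c = 0.3027
Σ_{k=0}^{1} a^k/k! (terms k=0..1) = 1.00000 + 0.60538 = 1.60538
Tail: a^2/(2!(1−ρ)) = 0.36649/(2·0.6973) = 0.26278
P₀ = 1/(1.60538 + 0.26278) = 1/1.86817 = 0.535285

Final: 0.535285


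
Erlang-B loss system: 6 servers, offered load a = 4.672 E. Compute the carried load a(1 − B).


B(6,4.672) = 0.167122 (Erlang-B)
Carried load = a(1 − B) = 4.672·(1 − 0.167122) = 4.672·0.832878 = 3.8912 E

Final: 3.8912 Erlangs


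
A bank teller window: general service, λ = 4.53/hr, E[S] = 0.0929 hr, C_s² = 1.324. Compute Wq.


ρ = λ·E[S] = 4.53·0.0929 = 0.4208
E[S²] = E[S]²(1+C_s²) = 0.0929²·(1+1.324) = 0.020057
Wq = λ·E[S²]/(2(1−ρ)) = 4.53·0.020057/(2·0.5792) = 0.07844 hr

Final: 0.07844 hr


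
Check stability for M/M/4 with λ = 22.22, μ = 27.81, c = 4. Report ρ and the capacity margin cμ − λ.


Total capacity cμ = 4·27.81 = 111.24/hr
ρ = λ/(cμ) = 22.22/111.24 = 0.1997
Stable ⇔ ρ < 1: YES
Spare capacity = cμ − λ = 111.24 − 22.22 = 89.02/hr

Final: ρ = 0.1997; stable; margin = 89.02/hr


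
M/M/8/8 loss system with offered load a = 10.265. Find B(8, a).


B(c,a) = (a^c/c!) / Σ_{k=0}^{c} a^k/k!
a^8/8! = 3057.391869
Σ terms (k=0..8): 1.00000 + 10.26500 + 52.68511 + 180.27089 + 462.62018 + 949.75923 + 1624.87975 + 2382.77009 + 3057.39187 = 8721.642119
B = 3057.391869/8721.642119 = 0.350552

Final: 0.350552


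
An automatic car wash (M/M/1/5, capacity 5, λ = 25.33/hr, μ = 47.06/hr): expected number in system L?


ρ = 25.33/47.06 = 0.5382
L = ρ[1 − (K+1)ρ^K + Kρ^(K+1)] / [(1−ρ)(1−ρ^(K+1))]
Numerator: 0.5382·(1 − 6·0.045177 + 5·0.024316) = 0.457792
Denominator: (0.4618)·(0.975684) = 0.450523
L = 0.457792/0.450523 = 1.0161

Final: 1.0161


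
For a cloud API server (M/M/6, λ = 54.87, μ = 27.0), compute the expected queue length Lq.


a = λ/μ = 2.0322; ρ = a/6 = 0.3387
P₀ = 0.130830
Lq = P₀·a^c·ρ / (c!·(1−ρ)²) = 0.130830·70.44127·0.3387/(720·0.43731)
= 0.009914

Final: 0.009914


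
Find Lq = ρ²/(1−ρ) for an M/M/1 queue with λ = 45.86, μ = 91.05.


ρ = 45.86/91.05 = 0.5037
Lq = ρ²/(1−ρ) = 0.2537/0.4963 = 0.5111

Final: 0.5111


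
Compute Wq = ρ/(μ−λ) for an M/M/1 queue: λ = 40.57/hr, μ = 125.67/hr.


ρ = 40.57/125.67 = 0.3228
Wq = ρ/(μ−λ) = 0.3228/(125.67 − 40.57) = 0.3228/85.10 = 0.003794 hr

Final: 0.003794 hr


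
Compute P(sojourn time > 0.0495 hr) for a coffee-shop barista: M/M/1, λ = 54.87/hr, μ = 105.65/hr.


W ~ Exponential(μ−λ) for M/M/1.
μ − λ = 105.65 − 54.87 = 50.7800
P(W > t) = e^{−(μ−λ)t} = e^{−2.5136} = 0.080975

Final: 0.080975


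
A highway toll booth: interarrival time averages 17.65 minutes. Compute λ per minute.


λ = 1/(interarrival time) in consistent units.
1 minute = 1 min, so λ = 1/17.65 = 0.05666 per minute

Final: 0.05666 /min


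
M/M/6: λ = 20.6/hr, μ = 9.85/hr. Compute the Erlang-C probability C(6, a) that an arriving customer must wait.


a = λ/μ = 2.0914; ρ = a/6 = 0.3486
P₀ = 0.123278 (from M/M/c formula)
C(c,a) = [a^c/(c!(1−ρ))]·P₀ = [83.67312/(720·0.6514)]·0.123278
= 0.17839·0.123278 = 0.021992

Final: 0.021992


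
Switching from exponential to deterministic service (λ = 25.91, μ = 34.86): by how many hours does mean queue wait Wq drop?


ρ = 25.91/34.86 = 0.7433
Wq(M/M/1) = ρ/(μ−λ) = 0.7433/8.95 = 0.08305 hr
Wq(M/D/1) = ρ/(2(μ−λ)) = 0.04152 hr
Savings = 0.08305 − 0.04152 = 0.04152 hr

Final: 0.04152 hr


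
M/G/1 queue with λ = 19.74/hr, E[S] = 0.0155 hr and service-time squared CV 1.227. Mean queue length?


ρ = λ·E[S] = 19.74·0.0155 = 0.3060
Lq = ρ²(1+C_s²)/(2(1−ρ)) = 0.09362·(1+1.227)/(2·0.6940)
= 0.09362·2.2270/1.3881 = 0.15020

Final: 0.15020


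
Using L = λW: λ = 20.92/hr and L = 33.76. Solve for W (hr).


W = L/λ = 33.76/20.92 = 1.6138 hr

Final: 1.6138 hr


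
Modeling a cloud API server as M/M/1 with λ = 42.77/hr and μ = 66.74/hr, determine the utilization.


ρ = λ/μ = 42.77/66.74 = 0.6408

Final: 0.6408


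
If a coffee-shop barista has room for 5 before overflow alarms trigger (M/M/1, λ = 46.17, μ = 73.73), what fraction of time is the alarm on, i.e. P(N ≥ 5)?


ρ = 46.17/73.73 = 0.6262
P(N ≥ n) = ρ^n = 0.6262^5 = 0.096289

Final: 0.096289


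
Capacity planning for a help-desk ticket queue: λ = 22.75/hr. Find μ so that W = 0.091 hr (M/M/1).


W = 1/(μ−λ) ⇒ μ − λ = 1/W = 1/0.091 = 10.9890
μ = λ + 1/W = 22.75 + 10.9890 = 33.7390 per hr

Final: 33.7390 /hr


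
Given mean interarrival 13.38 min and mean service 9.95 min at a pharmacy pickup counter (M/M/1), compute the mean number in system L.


λ = 60/13.38 = 4.4843 /hr
μ = 60/9.95 = 6.0302 /hr
ρ = λ/μ = 4.4843/6.0302 = 0.7436
L = ρ/(1−ρ) = 0.7436/0.2564 = 2.9009

Final: 2.9009


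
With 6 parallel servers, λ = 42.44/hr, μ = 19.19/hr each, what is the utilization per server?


ρ = λ/(cμ) = 42.44/(6·19.19) = 42.44/115.14 = 0.3686

Final: 0.3686


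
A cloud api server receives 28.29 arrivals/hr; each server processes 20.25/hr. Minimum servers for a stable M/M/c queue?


Stability requires cμ > λ ⇔ c > λ/μ.
λ/μ = 28.29/20.25 = 1.3970
Minimum integer c = ⌊1.3970⌋ + 1 = 2
Check: 2·20.25 = 40.50 > 28.29, while 1·20.25 = 20.25 ≤ 28.29

Final: 2 servers


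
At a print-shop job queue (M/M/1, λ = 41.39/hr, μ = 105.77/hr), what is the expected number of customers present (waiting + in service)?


ρ = λ/μ = 41.39/105.77 = 0.3913
L = ρ/(1−ρ) = 0.3913/(1 − 0.3913) = 0.3913/0.6087 = 0.6429

Final: 0.6429


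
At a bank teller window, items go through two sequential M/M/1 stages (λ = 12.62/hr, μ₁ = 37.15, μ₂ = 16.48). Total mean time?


Each node sees arrival rate λ = 12.62/hr (tandem ⇒ throughput preserved).
W₁ = 1/(μ₁−λ) = 1/(37.15−12.62) = 0.04077 hr
W₂ = 1/(μ₂−λ) = 1/(16.48−12.62) = 0.25907 hr
W_total = W₁ + W₂ = 0.04077 + 0.25907 = 0.29983 hr

Final: 0.29983 hr


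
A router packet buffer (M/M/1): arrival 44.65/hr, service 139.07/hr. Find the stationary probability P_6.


ρ = 44.65/139.07 = 0.3211
P_n = (1−ρ)·ρ^n = (1 − 0.3211)·0.3211^6 = 0.6789·0.001095 = 0.0007436

Final: 0.0007436


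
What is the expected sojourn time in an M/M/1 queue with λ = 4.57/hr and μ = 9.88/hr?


W = 1/(μ−λ) = 1/(9.88 − 4.57) = 1/5.31 = 0.1883 hr

Final: 0.1883 hr


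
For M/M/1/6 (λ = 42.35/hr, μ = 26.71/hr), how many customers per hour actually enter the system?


ρ = 1.5855; P_K = (1−ρ)ρ^6/(1−ρ^7) = 0.384569
λ_eff = λ(1 − P_K) = 42.35·(1 − 0.384569) = 42.35·0.615431 = 26.0635 /hr

Final: 26.0635 /hr


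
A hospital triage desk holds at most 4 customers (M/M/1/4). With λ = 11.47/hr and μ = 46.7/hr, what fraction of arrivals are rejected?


ρ = λ/μ = 11.47/46.7 = 0.2456
P_K = (1−ρ)ρ^K/(1−ρ^(K+1)) = (0.7544·0.003639)/(1 − 0.0008938)
= 0.002745/0.999106 = 0.002748

Final: 0.002748


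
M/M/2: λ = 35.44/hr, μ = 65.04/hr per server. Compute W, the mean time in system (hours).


a = 0.5449; ρ = 0.2724; P₀ = 0.571774
Lq = P₀·a^c·ρ/(c!(1−ρ)²) = 0.04369
Wq = Lq/λ = 0.04369/35.44 = 0.001233 hr
W = Wq + 1/μ = 0.001233 + 0.01538 = 0.01661 hr

Final: 0.01661 hr


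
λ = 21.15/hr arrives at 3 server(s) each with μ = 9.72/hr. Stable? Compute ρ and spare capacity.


Total capacity cμ = 3·9.72 = 29.16/hr
ρ = λ/(cμ) = 21.15/29.16 = 0.7253
Stable ⇔ ρ < 1: YES
Spare capacity = cμ − λ = 29.16 − 21.15 = 8.01/hr

Final: ρ = 0.7253; stable; margin = 8.01/hr


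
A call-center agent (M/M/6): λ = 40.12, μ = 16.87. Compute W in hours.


a = 2.3782; ρ = 0.3964; P₀ = 0.092329
Lq = P₀·a^c·ρ/(c!(1−ρ)²) = 0.02524
Wq = Lq/λ = 0.02524/40.12 = 0.0006290 hr
W = Wq + 1/μ = 0.0006290 + 0.05928 = 0.05991 hr

Final: 0.05991 hr


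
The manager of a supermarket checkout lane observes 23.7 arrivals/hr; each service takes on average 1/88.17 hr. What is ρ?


ρ = λ/μ = 23.7/88.17 = 0.2688

Final: 0.2688


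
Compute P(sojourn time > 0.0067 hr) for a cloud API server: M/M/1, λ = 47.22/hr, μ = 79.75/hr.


W ~ Exponential(μ−λ) for M/M/1.
μ − λ = 79.75 − 47.22 = 32.5300
P(W > t) = e^{−(μ−λ)t} = e^{−0.2180} = 0.804165

Final: 0.804165


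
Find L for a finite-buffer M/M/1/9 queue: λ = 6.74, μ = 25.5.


ρ = 6.74/25.5 = 0.2643
L = ρ[1 − (K+1)ρ^K + Kρ^(K+1)] / [(1−ρ)(1−ρ^(K+1))]
Numerator: 0.2643·(1 − 10·0.000006296 + 9·0.000001664) = 0.264301
Denominator: (0.7357)·(0.999998) = 0.735685
L = 0.264301/0.735685 = 0.3593

Final: 0.3593


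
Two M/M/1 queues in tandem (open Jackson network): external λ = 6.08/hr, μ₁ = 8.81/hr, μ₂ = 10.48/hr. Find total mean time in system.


Each node sees arrival rate λ = 6.08/hr (tandem ⇒ throughput preserved).
W₁ = 1/(μ₁−λ) = 1/(8.81−6.08) = 0.36630 hr
W₂ = 1/(μ₂−λ) = 1/(10.48−6.08) = 0.22727 hr
W_total = W₁ + W₂ = 0.36630 + 0.22727 = 0.59357 hr

Final: 0.59357 hr
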